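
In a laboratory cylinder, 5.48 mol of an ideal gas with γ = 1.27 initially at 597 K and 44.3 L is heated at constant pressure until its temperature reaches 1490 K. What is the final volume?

111 L

P₁ = nRT₁/V₁ = 5.48×8.314×597/44.3 = 614 kPa.
Isobaric: P stays 614 kPa; V/T = const ⇒ T₂ = 1490 K, V₂ = 111 L.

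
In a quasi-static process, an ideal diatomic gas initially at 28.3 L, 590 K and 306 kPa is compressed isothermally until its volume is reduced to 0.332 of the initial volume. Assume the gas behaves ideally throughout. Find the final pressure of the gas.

Isothermal: T stays 590 K; PV = const ⇒ V₂ = 9.40 L, P₂ = 922 kPa.

922 kPa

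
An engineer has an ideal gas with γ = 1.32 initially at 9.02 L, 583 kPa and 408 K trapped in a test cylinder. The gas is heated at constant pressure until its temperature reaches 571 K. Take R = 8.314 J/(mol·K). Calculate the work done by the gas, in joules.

n = P₁V₁/(RT₁) = 583×9.02/(8.314×408) = 1.55 mol.
Isobaric: P stays 583 kPa; V/T = const ⇒ T₂ = 571 K, V₂ = 12.6 L.
W = PΔV = 583×(12.6−9.02) kPa·L = 2100 J.

2100 J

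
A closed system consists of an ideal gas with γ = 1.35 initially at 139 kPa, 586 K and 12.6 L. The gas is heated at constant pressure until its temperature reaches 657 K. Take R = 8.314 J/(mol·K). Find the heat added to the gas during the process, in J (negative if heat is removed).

n = P₁V₁/(RT₁) = 139×12.6/(8.314×586) = 0.359 mol.
Isobaric: P stays 139 kPa; V/T = const ⇒ T₂ = 657 K, V₂ = 14.1 L.
W = PΔV = 139×(14.1−12.6) kPa·L = 212 J.
ΔU = nCvΔT = 0.359×23.8×(657−586) = 606 J.
Q = ΔU + W = nCpΔT = 818 J.

818 J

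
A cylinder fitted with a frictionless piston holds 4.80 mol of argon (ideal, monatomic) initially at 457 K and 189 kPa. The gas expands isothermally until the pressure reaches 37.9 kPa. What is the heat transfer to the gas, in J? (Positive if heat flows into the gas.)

V₁ = nRT₁/P₁ = 4.80×8.314×457/189 = 96.5 L.
Isothermal: T stays 457 K; PV = const ⇒ V₂ = 481 L, P₂ = 37.9 kPa.
ΔU = 0 (ideal gas, T constant).
W = nRT ln(V₂/V₁) = 4.80×8.314×457×ln(4.99) = 29300 J.
Q = ΔU + W = 29300 J.

29300 J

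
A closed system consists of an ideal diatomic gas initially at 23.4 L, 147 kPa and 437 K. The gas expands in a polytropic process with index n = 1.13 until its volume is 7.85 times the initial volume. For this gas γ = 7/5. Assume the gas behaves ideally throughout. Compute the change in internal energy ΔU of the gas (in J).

n = P₁V₁/(RT₁) = 147×23.4/(8.314×437) = 0.947 mol.
Polytropic n=1.13: T₂ = T₁(V₁/V₂)^(n−1) = 437×(0.127)^0.13 = 334 K; P₂ = P₁(V₁/V₂)^n = 14.3 kPa.
For an ideal gas ΔU = nCvΔT with Cv = (5/2)R = 20.8 J/(mol·K).
ΔU = 0.947×20.8×(334−437) = -2020 J.

-2020 J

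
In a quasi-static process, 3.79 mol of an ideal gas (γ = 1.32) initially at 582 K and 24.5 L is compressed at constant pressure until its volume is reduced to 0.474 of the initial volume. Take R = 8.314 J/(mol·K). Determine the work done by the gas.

P₁ = nRT₁/V₁ = 3.79×8.314×582/24.5 = 749 kPa.
Isobaric: P stays 749 kPa; V/T = const ⇒ T₂ = 276 K, V₂ = 11.6 L.
W = PΔV = 749×(11.6−24.5) kPa·L = -9650 J.

-9650 J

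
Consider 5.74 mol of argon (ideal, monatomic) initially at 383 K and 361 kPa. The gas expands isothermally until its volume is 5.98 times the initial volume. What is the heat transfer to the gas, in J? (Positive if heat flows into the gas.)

32700 J

V₁ = nRT₁/P₁ = 5.74×8.314×383/361 = 50.6 L.
Isothermal: T stays 383 K; PV = const ⇒ V₂ = 303 L, P₂ = 60.4 kPa.
ΔU = 0 (ideal gas, T constant).
W = nRT ln(V₂/V₁) = 5.74×8.314×383×ln(5.98) = 32700 J.
Q = ΔU + W = 32700 J.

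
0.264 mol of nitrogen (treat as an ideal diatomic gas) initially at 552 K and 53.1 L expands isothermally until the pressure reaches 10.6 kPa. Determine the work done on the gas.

P₁ = nRT₁/V₁ = 0.264×8.314×552/53.1 = 22.8 kPa.
Isothermal: T stays 552 K; PV = const ⇒ V₂ = 114 L, P₂ = 10.6 kPa.
W = nRT ln(V₂/V₁) = 0.264×8.314×552×ln(2.15) = 929 J.
Work done on the gas = −W_by = -929 J.

-929 J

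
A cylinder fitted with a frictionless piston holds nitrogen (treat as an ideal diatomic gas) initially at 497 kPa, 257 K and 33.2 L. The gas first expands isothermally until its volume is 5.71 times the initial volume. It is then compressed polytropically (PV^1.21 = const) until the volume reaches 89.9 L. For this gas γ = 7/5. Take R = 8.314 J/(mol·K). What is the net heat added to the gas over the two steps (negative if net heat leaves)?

22400 J

n = P₁V₁/(RT₁) = 497×33.2/(8.314×257) = 7.72 mol.
Step 1 — Isothermal: T stays 257 K; PV = const ⇒ V₂ = 190 L, P₂ = 87.0 kPa.
ΔU = 0 (ideal gas, T constant).
W = nRT ln(V₂/V₁) = 7.72×8.314×257×ln(5.71) = 28700 J.
Q = ΔU + W = 28700 J.
State after step 1: P = 87.0 kPa, V = 190 L, T = 257 K.
Step 2 — Polytropic n=1.21: T₂ = T₁(V₁/V₂)^(n−1) = 257×(2.11)^0.21 = 301 K; P₂ = P₁(V₁/V₂)^n = 215 kPa.
W = (P₁V₁−P₂V₂)/(n−1) = (87.0×190−215×89.9)/0.21 = -13300 J.
ΔU = nCvΔT = 7.72×20.8×(301−257) = 7000 J.
Q = ΔU + W = -6330 J.
Net over both steps: W = 15400 J, Q = 22400 J, ΔU = 7000 J.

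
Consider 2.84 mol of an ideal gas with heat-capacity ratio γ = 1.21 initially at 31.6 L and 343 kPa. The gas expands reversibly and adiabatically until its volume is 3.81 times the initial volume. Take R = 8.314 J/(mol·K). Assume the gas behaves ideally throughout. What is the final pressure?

68.0 kPa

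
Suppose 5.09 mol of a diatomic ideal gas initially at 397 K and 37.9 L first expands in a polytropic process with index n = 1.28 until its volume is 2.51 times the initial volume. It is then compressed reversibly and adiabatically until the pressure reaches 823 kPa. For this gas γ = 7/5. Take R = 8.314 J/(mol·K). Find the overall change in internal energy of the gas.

12200 J

P₁ = nRT₁/V₁ = 5.09×8.314×397/37.9 = 443 kPa.
Step 1 — Polytropic n=1.28: T₂ = T₁(V₁/V₂)^(n−1) = 397×(0.398)^0.28 = 307 K; P₂ = P₁(V₁/V₂)^n = 136 kPa.
W = (P₁V₁−P₂V₂)/(n−1) = (443×37.9−136×95.1)/0.28 = 13600 J.
ΔU = nCvΔT = 5.09×20.8×(307−397) = -9540 J.
Q = ΔU + W = 4090 J.
State after step 1: P = 136 kPa, V = 95.1 L, T = 307 K.
Step 2 — Adiabatic: T₂/T₁ = (P₂/P₁)^((γ−1)/γ) ⇒ T₂ = 307×(6.03)^0.286 = 513 K; V₂ = 26.4 L.
ΔU = nCvΔT = 5.09×20.8×(513−307) = 21800 J.
Q = 0 for an adiabatic process, so W = −ΔU = -21800 J.
Net over both steps: W = -8150 J, Q = 4090 J, ΔU = 12200 J.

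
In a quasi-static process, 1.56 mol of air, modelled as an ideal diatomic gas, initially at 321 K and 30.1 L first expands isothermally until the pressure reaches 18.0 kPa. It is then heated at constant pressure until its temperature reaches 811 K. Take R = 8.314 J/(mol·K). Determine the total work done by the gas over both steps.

P₁ = nRT₁/V₁ = 1.56×8.314×321/30.1 = 138 kPa.
Step 1 — Isothermal: T stays 321 K; PV = const ⇒ V₂ = 231 L, P₂ = 18.0 kPa.
ΔU = 0 (ideal gas, T constant).
W = nRT ln(V₂/V₁) = 1.56×8.314×321×ln(7.68) = 8490 J.
Q = ΔU + W = 8490 J.
State after step 1: P = 18.0 kPa, V = 231 L, T = 321 K.
Step 2 — Isobaric: P stays 18.0 kPa; V/T = const ⇒ T₂ = 811 K, V₂ = 584 L.
W = PΔV = 18.0×(584−231) kPa·L = 6360 J.
ΔU = nCvΔT = 1.56×20.8×(811−321) = 15900 J.
Q = ΔU + W = nCpΔT = 22200 J.
Net over both steps: W = 14800 J, Q = 30700 J, ΔU = 15900 J.

14800 J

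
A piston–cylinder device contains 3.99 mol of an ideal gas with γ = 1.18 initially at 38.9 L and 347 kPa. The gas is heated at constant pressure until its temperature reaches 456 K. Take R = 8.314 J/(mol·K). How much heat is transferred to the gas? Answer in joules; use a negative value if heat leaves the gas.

10700 J

T₁ = P₁V₁/(nR) = 347×38.9/(3.99×8.314) = 407 K.
Isobaric: P stays 347 kPa; V/T = const ⇒ T₂ = 456 K, V₂ = 43.6 L.
W = PΔV = 347×(43.6−38.9) kPa·L = 1630 J.
ΔU = nCvΔT = 3.99×46.2×(456−407) = 9050 J.
Q = ΔU + W = nCpΔT = 10700 J.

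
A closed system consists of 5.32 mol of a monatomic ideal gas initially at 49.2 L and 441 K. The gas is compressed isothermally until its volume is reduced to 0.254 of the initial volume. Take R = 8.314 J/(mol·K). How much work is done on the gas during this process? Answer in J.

P₁ = nRT₁/V₁ = 5.32×8.314×441/49.2 = 396 kPa.
Isothermal: T stays 441 K; PV = const ⇒ V₂ = 12.5 L, P₂ = 1560 kPa.
W = nRT ln(V₂/V₁) = 5.32×8.314×441×ln(0.254) = -26700 J.
Work done on the gas = −W_by = 26700 J.

26700 J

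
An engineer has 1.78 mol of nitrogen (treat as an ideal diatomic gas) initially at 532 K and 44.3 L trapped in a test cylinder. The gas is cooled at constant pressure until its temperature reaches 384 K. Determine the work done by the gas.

P₁ = nRT₁/V₁ = 1.78×8.314×532/44.3 = 178 kPa.
Isobaric: P stays 178 kPa; V/T = const ⇒ T₂ = 384 K, V₂ = 32.0 L.
W = PΔV = 178×(32.0−44.3) kPa·L = -2190 J.

-2190 J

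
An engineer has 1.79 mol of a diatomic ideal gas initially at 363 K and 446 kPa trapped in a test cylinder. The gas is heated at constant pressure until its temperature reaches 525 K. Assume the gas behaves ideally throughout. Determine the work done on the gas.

V₁ = nRT₁/P₁ = 1.79×8.314×363/446 = 12.1 L.
Isobaric: P stays 446 kPa; V/T = const ⇒ T₂ = 525 K, V₂ = 17.5 L.
W = PΔV = 446×(17.5−12.1) kPa·L = 2410 J.
Work done on the gas = −W_by = -2410 J.

-2410 J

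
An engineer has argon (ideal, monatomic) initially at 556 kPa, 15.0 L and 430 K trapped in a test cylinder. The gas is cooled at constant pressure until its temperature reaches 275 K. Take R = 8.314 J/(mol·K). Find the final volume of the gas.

9.59 L

Isobaric: P stays 556 kPa; V/T = const ⇒ T₂ = 275 K, V₂ = 9.59 L.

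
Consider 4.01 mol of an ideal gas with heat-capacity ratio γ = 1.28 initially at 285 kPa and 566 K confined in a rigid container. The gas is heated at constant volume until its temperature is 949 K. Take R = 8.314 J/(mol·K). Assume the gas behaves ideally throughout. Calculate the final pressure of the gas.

478 kPa

V₁ = nRT₁/P₁ = 4.01×8.314×566/285 = 66.2 L.
Isochoric: V stays 66.2 L; P/T = const ⇒ T₂ = 949 K, P₂ = 478 kPa.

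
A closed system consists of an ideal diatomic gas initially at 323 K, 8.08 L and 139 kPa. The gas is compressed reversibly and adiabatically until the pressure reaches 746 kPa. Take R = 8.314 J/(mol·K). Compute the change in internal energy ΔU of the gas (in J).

n = P₁V₁/(RT₁) = 139×8.08/(8.314×323) = 0.418 mol.
Adiabatic: T₂/T₁ = (P₂/P₁)^((γ−1)/γ) ⇒ T₂ = 323×(5.37)^0.286 = 522 K; V₂ = 2.43 L.
For an ideal gas ΔU = nCvΔT with Cv = (5/2)R = 20.8 J/(mol·K).
ΔU = 0.418×20.8×(522−323) = 1730 J.

1730 J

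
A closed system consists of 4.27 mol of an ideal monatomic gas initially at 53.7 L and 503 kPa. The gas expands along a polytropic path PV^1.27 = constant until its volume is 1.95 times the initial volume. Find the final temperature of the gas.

635 K

T₁ = P₁V₁/(nR) = 503×53.7/(4.27×8.314) = 761 K.
Polytropic n=1.27: T₂ = T₁(V₁/V₂)^(n−1) = 761×(0.513)^0.27 = 635 K; P₂ = P₁(V₁/V₂)^n = 215 kPa.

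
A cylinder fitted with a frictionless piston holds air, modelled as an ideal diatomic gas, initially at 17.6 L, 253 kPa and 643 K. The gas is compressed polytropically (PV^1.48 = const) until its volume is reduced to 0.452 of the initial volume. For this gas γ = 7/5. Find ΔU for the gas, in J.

5160 J

n = P₁V₁/(RT₁) = 253×17.6/(8.314×643) = 0.833 mol.
Polytropic n=1.48: T₂ = T₁(V₁/V₂)^(n−1) = 643×(2.21)^0.48 = 941 K; P₂ = P₁(V₁/V₂)^n = 819 kPa.
For an ideal gas ΔU = nCvΔT with Cv = (5/2)R = 20.8 J/(mol·K).
ΔU = 0.833×20.8×(941−643) = 5160 J.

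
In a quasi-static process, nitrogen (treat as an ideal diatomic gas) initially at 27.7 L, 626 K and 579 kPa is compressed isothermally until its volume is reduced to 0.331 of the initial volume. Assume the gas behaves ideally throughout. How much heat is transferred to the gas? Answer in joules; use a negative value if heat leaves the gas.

n = P₁V₁/(RT₁) = 579×27.7/(8.314×626) = 3.08 mol.
Isothermal: T stays 626 K; PV = const ⇒ V₂ = 9.17 L, P₂ = 1750 kPa.
ΔU = 0 (ideal gas, T constant).
W = nRT ln(V₂/V₁) = 3.08×8.314×626×ln(0.331) = -17700 J.
Q = ΔU + W = -17700 J.

-17700 J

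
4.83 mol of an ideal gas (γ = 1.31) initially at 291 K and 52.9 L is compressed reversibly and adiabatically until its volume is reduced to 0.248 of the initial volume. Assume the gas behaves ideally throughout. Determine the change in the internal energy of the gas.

P₁ = nRT₁/V₁ = 4.83×8.314×291/52.9 = 221 kPa.
Adiabatic: TV^(γ−1) = const ⇒ T₂ = 291×(4.03)^0.310 = 448 K; PV^γ = const ⇒ P₂ = 1370 kPa.
For an ideal gas ΔU = nCvΔT with Cv = R/(γ−1) = 26.8 J/(mol·K).
ΔU = 4.83×26.8×(448−291) = 20400 J.

20400 J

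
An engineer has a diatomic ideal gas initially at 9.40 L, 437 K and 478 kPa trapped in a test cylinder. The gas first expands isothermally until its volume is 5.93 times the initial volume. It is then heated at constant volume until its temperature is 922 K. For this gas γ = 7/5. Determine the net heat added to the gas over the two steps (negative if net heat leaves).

n = P₁V₁/(RT₁) = 478×9.40/(8.314×437) = 1.24 mol.
Step 1 — Isothermal: T stays 437 K; PV = const ⇒ V₂ = 55.7 L, P₂ = 80.6 kPa.
ΔU = 0 (ideal gas, T constant).
W = nRT ln(V₂/V₁) = 1.24×8.314×437×ln(5.93) = 8000 J.
Q = ΔU + W = 8000 J.
State after step 1: P = 80.6 kPa, V = 55.7 L, T = 437 K.
Step 2 — Isochoric: V stays 55.7 L; P/T = const ⇒ T₂ = 922 K, P₂ = 170 kPa.
W = 0 (no volume change).
ΔU = nCvΔT = 1.24×20.8×(922−437) = 12500 J.
Q = ΔU = 12500 J.
Net over both steps: W = 8000 J, Q = 20500 J, ΔU = 12500 J.

20500 J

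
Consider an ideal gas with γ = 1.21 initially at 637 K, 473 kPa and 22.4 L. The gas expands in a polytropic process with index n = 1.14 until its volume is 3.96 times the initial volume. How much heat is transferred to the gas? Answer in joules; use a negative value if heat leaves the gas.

4420 J

n = P₁V₁/(RT₁) = 473×22.4/(8.314×637) = 2.00 mol.
Polytropic n=1.14: T₂ = T₁(V₁/V₂)^(n−1) = 637×(0.253)^0.14 = 525 K; P₂ = P₁(V₁/V₂)^n = 98.5 kPa.
W = (P₁V₁−P₂V₂)/(n−1) = (473×22.4−98.5×88.7)/0.14 = 13300 J.
ΔU = nCvΔT = 2.00×39.6×(525−637) = -8840 J.
Q = ΔU + W = 4420 J.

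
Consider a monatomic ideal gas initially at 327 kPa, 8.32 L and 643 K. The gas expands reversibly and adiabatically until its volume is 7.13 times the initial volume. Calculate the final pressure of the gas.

12.4 kPa

Adiabatic: TV^(γ−1) = const ⇒ T₂ = 643×(0.140)^0.667 = 174 K; PV^γ = const ⇒ P₂ = 12.4 kPa.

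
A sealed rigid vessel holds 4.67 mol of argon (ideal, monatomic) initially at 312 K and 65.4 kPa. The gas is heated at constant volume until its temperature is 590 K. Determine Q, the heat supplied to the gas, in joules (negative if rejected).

16200 J

V₁ = nRT₁/P₁ = 4.67×8.314×312/65.4 = 185 L.
Isochoric: V stays 185 L; P/T = const ⇒ T₂ = 590 K, P₂ = 124 kPa.
W = 0 (no volume change).
ΔU = nCvΔT = 4.67×12.5×(590−312) = 16200 J.
Q = ΔU = 16200 J.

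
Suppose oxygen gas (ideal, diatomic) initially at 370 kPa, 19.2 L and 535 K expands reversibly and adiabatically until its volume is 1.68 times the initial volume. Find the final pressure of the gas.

179 kPa

Adiabatic: TV^(γ−1) = const ⇒ T₂ = 535×(0.595)^0.400 = 435 K; PV^γ = const ⇒ P₂ = 179 kPa.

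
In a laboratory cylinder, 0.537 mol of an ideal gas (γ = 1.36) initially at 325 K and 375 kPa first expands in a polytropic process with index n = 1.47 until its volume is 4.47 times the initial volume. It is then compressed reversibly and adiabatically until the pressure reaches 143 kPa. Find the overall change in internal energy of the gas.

-1260 J

V₁ = nRT₁/P₁ = 0.537×8.314×325/375 = 3.87 L.
Step 1 — Polytropic n=1.47: T₂ = T₁(V₁/V₂)^(n−1) = 325×(0.224)^0.47 = 161 K; P₂ = P₁(V₁/V₂)^n = 41.5 kPa.
W = (P₁V₁−P₂V₂)/(n−1) = (375×3.87−41.5×17.3)/0.47 = 1560 J.
ΔU = nCvΔT = 0.537×23.1×(161−325) = -2040 J.
Q = ΔU + W = -477 J.
State after step 1: P = 41.5 kPa, V = 17.3 L, T = 161 K.
Step 2 — Adiabatic: T₂/T₁ = (P₂/P₁)^((γ−1)/γ) ⇒ T₂ = 161×(3.45)^0.265 = 223 K; V₂ = 6.96 L.
ΔU = nCvΔT = 0.537×23.1×(223−161) = 773 J.
Q = 0 for an adiabatic process, so W = −ΔU = -773 J.
Net over both steps: W = 787 J, Q = -477 J, ΔU = -1260 J.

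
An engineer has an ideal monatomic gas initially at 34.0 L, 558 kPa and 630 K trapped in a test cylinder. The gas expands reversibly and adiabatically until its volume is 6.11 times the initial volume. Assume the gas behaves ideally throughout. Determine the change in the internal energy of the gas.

-19900 J

n = P₁V₁/(RT₁) = 558×34.0/(8.314×630) = 3.62 mol.
Adiabatic: TV^(γ−1) = const ⇒ T₂ = 630×(0.164)^0.667 = 189 K; PV^γ = const ⇒ P₂ = 27.3 kPa.
For an ideal gas ΔU = nCvΔT with Cv = (3/2)R = 12.5 J/(mol·K).
ΔU = 3.62×12.5×(189−630) = -19900 J.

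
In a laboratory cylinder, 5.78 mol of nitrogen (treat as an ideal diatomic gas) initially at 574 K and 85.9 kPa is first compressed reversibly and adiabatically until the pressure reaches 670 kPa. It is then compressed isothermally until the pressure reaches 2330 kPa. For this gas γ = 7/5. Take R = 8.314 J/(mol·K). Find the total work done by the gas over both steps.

V₁ = nRT₁/P₁ = 5.78×8.314×574/85.9 = 321 L.
Step 1 — Adiabatic: T₂/T₁ = (P₂/P₁)^((γ−1)/γ) ⇒ T₂ = 574×(7.80)^0.286 = 1030 K; V₂ = 74.0 L.
ΔU = nCvΔT = 5.78×20.8×(1030−574) = 55100 J.
Q = 0 for an adiabatic process, so W = −ΔU = -55100 J.
State after step 1: P = 670 kPa, V = 74.0 L, T = 1030 K.
Step 2 — Isothermal: T stays 1030 K; PV = const ⇒ V₂ = 21.3 L, P₂ = 2330 kPa.
ΔU = 0 (ideal gas, T constant).
W = nRT ln(V₂/V₁) = 5.78×8.314×1030×ln(0.288) = -61800 J.
Q = ΔU + W = -61800 J.
Net over both steps: W = -117000 J, Q = -61800 J, ΔU = 55100 J.

-117000 J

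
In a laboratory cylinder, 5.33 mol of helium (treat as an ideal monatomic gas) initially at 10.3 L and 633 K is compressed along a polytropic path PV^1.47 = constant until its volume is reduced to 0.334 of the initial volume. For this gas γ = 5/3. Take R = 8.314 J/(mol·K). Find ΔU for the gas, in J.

P₁ = nRT₁/V₁ = 5.33×8.314×633/10.3 = 2720 kPa.
Polytropic n=1.47: T₂ = T₁(V₁/V₂)^(n−1) = 633×(2.99)^0.47 = 1060 K; P₂ = P₁(V₁/V₂)^n = 13700 kPa.
For an ideal gas ΔU = nCvΔT with Cv = (3/2)R = 12.5 J/(mol·K).
ΔU = 5.33×12.5×(1060−633) = 28400 J.

28400 J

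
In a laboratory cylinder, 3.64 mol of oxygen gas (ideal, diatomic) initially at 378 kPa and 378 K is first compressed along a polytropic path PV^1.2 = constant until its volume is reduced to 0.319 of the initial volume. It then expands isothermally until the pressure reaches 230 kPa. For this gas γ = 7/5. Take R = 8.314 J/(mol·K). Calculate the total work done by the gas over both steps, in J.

V₁ = nRT₁/P₁ = 3.64×8.314×378/378 = 30.3 L.
Step 1 — Polytropic n=1.2: T₂ = T₁(V₁/V₂)^(n−1) = 378×(3.13)^0.20 = 475 K; P₂ = P₁(V₁/V₂)^n = 1490 kPa.
W = (P₁V₁−P₂V₂)/(n−1) = (378×30.3−1490×9.65)/0.20 = -14700 J.
ΔU = nCvΔT = 3.64×20.8×(475−378) = 7340 J.
Q = ΔU + W = -7340 J.
State after step 1: P = 1490 kPa, V = 9.65 L, T = 475 K.
Step 2 — Isothermal: T stays 475 K; PV = const ⇒ V₂ = 62.5 L, P₂ = 230 kPa.
ΔU = 0 (ideal gas, T constant).
W = nRT ln(V₂/V₁) = 3.64×8.314×475×ln(6.47) = 26900 J.
Q = ΔU + W = 26900 J.
Net over both steps: W = 12200 J, Q = 19500 J, ΔU = 7340 J.

12200 J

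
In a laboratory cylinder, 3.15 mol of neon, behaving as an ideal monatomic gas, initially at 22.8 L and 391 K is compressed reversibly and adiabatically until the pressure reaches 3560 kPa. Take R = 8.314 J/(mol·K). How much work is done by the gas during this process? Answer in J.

P₁ = nRT₁/V₁ = 3.15×8.314×391/22.8 = 449 kPa.
Adiabatic: T₂/T₁ = (P₂/P₁)^((γ−1)/γ) ⇒ T₂ = 391×(7.93)^0.400 = 895 K; V₂ = 6.58 L.
ΔU = nCvΔT = 3.15×12.5×(895−391) = 19800 J.
Q = 0 for an adiabatic process, so W = −ΔU = -19800 J.

-19800 J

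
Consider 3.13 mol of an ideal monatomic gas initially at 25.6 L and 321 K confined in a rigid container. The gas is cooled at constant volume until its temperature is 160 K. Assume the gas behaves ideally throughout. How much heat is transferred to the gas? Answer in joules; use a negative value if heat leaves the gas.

P₁ = nRT₁/V₁ = 3.13×8.314×321/25.6 = 326 kPa.
Isochoric: V stays 25.6 L; P/T = const ⇒ T₂ = 160 K, P₂ = 163 kPa.
W = 0 (no volume change).
ΔU = nCvΔT = 3.13×12.5×(160−321) = -6280 J.
Q = ΔU = -6280 J.

-6280 J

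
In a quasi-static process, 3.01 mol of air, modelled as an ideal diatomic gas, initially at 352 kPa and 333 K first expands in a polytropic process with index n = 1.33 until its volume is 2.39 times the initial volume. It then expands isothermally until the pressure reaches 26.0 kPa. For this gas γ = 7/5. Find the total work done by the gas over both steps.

V₁ = nRT₁/P₁ = 3.01×8.314×333/352 = 23.7 L.
Step 1 — Polytropic n=1.33: T₂ = T₁(V₁/V₂)^(n−1) = 333×(0.418)^0.33 = 250 K; P₂ = P₁(V₁/V₂)^n = 110 kPa.
W = (P₁V₁−P₂V₂)/(n−1) = (352×23.7−110×56.6)/0.33 = 6310 J.
ΔU = nCvΔT = 3.01×20.8×(250−333) = -5210 J.
Q = ΔU + W = 1100 J.
State after step 1: P = 110 kPa, V = 56.6 L, T = 250 K.
Step 2 — Isothermal: T stays 250 K; PV = const ⇒ V₂ = 240 L, P₂ = 26.0 kPa.
ΔU = 0 (ideal gas, T constant).
W = nRT ln(V₂/V₁) = 3.01×8.314×250×ln(4.25) = 9040 J.
Q = ΔU + W = 9040 J.
Net over both steps: W = 15400 J, Q = 10100 J, ΔU = -5210 J.

15400 J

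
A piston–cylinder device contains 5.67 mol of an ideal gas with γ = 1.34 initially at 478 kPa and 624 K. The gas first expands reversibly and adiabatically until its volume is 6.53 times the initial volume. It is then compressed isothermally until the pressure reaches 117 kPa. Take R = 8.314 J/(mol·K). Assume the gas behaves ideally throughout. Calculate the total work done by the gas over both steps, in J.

23600 J

V₁ = nRT₁/P₁ = 5.67×8.314×624/478 = 61.5 L.
Step 1 — Adiabatic: TV^(γ−1) = const ⇒ T₂ = 624×(0.153)^0.340 = 330 K; PV^γ = const ⇒ P₂ = 38.7 kPa.
ΔU = nCvΔT = 5.67×24.5×(330−624) = -40800 J.
Q = 0 for an adiabatic process, so W = −ΔU = 40800 J.
State after step 1: P = 38.7 kPa, V = 402 L, T = 330 K.
Step 2 — Isothermal: T stays 330 K; PV = const ⇒ V₂ = 133 L, P₂ = 117 kPa.
ΔU = 0 (ideal gas, T constant).
W = nRT ln(V₂/V₁) = 5.67×8.314×330×ln(0.331) = -17200 J.
Q = ΔU + W = -17200 J.
Net over both steps: W = 23600 J, Q = -17200 J, ΔU = -40800 J.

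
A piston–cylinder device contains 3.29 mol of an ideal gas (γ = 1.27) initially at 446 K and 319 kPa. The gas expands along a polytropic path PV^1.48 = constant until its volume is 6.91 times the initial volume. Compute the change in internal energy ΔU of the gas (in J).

-27300 J

V₁ = nRT₁/P₁ = 3.29×8.314×446/319 = 38.2 L.
Polytropic n=1.48: T₂ = T₁(V₁/V₂)^(n−1) = 446×(0.145)^0.48 = 176 K; P₂ = P₁(V₁/V₂)^n = 18.3 kPa.
For an ideal gas ΔU = nCvΔT with Cv = R/(γ−1) = 30.8 J/(mol·K).
ΔU = 3.29×30.8×(176−446) = -27300 J.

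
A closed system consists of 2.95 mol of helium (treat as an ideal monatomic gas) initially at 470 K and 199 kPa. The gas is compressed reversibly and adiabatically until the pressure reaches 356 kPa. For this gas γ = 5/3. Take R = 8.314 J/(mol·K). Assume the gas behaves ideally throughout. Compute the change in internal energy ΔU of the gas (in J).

V₁ = nRT₁/P₁ = 2.95×8.314×470/199 = 57.9 L.
Adiabatic: T₂/T₁ = (P₂/P₁)^((γ−1)/γ) ⇒ T₂ = 470×(1.79)^0.400 = 593 K; V₂ = 40.9 L.
For an ideal gas ΔU = nCvΔT with Cv = (3/2)R = 12.5 J/(mol·K).
ΔU = 2.95×12.5×(593−470) = 4530 J.

4530 J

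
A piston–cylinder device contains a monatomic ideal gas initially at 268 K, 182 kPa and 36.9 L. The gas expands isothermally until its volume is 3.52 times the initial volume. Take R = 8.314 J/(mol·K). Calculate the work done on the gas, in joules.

-8450 J

n = P₁V₁/(RT₁) = 182×36.9/(8.314×268) = 3.01 mol.
Isothermal: T stays 268 K; PV = const ⇒ V₂ = 130 L, P₂ = 51.7 kPa.
W = nRT ln(V₂/V₁) = 3.01×8.314×268×ln(3.52) = 8450 J.
Work done on the gas = −W_by = -8450 J.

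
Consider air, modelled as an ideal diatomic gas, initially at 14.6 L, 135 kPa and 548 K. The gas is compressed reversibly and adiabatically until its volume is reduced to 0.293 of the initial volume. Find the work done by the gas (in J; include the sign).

n = P₁V₁/(RT₁) = 135×14.6/(8.314×548) = 0.433 mol.
Adiabatic: TV^(γ−1) = const ⇒ T₂ = 548×(3.41)^0.400 = 895 K; PV^γ = const ⇒ P₂ = 753 kPa.
ΔU = nCvΔT = 0.433×20.8×(895−548) = 3120 J.
Q = 0 for an adiabatic process, so W = −ΔU = -3120 J.

-3120 J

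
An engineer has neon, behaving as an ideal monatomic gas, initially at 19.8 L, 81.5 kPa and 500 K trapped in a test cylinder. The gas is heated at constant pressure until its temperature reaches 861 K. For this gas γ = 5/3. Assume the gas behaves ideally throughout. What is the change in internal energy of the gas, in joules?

1750 J

n = P₁V₁/(RT₁) = 81.5×19.8/(8.314×500) = 0.388 mol.
Isobaric: P stays 81.5 kPa; V/T = const ⇒ T₂ = 861 K, V₂ = 34.1 L.
For an ideal gas ΔU = nCvΔT with Cv = (3/2)R = 12.5 J/(mol·K).
ΔU = 0.388×12.5×(861−500) = 1750 J.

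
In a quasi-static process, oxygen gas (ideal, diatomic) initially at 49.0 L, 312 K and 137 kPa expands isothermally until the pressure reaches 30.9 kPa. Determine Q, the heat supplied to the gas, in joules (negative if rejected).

n = P₁V₁/(RT₁) = 137×49.0/(8.314×312) = 2.59 mol.
Isothermal: T stays 312 K; PV = const ⇒ V₂ = 217 L, P₂ = 30.9 kPa.
ΔU = 0 (ideal gas, T constant).
W = nRT ln(V₂/V₁) = 2.59×8.314×312×ln(4.43) = 10000 J.
Q = ΔU + W = 10000 J.

10000 J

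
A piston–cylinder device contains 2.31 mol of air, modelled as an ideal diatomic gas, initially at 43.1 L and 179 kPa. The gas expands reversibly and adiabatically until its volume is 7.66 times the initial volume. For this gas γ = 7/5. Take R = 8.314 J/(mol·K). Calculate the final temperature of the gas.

178 K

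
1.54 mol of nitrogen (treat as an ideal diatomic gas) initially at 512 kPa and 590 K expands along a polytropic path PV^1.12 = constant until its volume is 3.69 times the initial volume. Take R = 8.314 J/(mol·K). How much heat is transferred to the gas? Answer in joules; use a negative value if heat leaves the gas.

V₁ = nRT₁/P₁ = 1.54×8.314×590/512 = 14.8 L.
Polytropic n=1.12: T₂ = T₁(V₁/V₂)^(n−1) = 590×(0.271)^0.12 = 504 K; P₂ = P₁(V₁/V₂)^n = 119 kPa.
W = (P₁V₁−P₂V₂)/(n−1) = (512×14.8−119×54.4)/0.12 = 9130 J.
ΔU = nCvΔT = 1.54×20.8×(504−590) = -2740 J.
Q = ΔU + W = 6390 J.

6390 J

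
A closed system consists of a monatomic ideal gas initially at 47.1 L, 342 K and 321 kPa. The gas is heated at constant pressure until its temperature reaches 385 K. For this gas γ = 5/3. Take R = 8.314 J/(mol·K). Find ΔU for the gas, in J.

n = P₁V₁/(RT₁) = 321×47.1/(8.314×342) = 5.32 mol.
Isobaric: P stays 321 kPa; V/T = const ⇒ T₂ = 385 K, V₂ = 53.0 L.
For an ideal gas ΔU = nCvΔT with Cv = (3/2)R = 12.5 J/(mol·K).
ΔU = 5.32×12.5×(385−342) = 2850 J.

2850 J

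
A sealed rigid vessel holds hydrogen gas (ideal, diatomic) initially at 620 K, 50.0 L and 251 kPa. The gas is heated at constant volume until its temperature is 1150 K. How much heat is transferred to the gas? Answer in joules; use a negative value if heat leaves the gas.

n = P₁V₁/(RT₁) = 251×50.0/(8.314×620) = 2.43 mol.
Isochoric: V stays 50.0 L; P/T = const ⇒ T₂ = 1150 K, P₂ = 466 kPa.
W = 0 (no volume change).
ΔU = nCvΔT = 2.43×20.8×(1150−620) = 26800 J.
Q = ΔU = 26800 J.

26800 J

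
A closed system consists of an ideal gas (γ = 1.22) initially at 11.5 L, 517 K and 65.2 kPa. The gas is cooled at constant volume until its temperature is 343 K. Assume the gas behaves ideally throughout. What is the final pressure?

Isochoric: V stays 11.5 L; P/T = const ⇒ T₂ = 343 K, P₂ = 43.3 kPa.

43.3 kPa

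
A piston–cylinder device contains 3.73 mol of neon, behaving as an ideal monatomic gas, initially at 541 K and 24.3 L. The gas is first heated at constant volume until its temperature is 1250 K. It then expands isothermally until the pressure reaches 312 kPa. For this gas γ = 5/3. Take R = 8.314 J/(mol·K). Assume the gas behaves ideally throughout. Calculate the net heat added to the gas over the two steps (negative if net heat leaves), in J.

96200 J

P₁ = nRT₁/V₁ = 3.73×8.314×541/24.3 = 690 kPa.
Step 1 — Isochoric: V stays 24.3 L; P/T = const ⇒ T₂ = 1250 K, P₂ = 1600 kPa.
W = 0 (no volume change).
ΔU = nCvΔT = 3.73×12.5×(1250−541) = 33000 J.
Q = ΔU = 33000 J.
State after step 1: P = 1600 kPa, V = 24.3 L, T = 1250 K.
Step 2 — Isothermal: T stays 1250 K; PV = const ⇒ V₂ = 124 L, P₂ = 312 kPa.
ΔU = 0 (ideal gas, T constant).
W = nRT ln(V₂/V₁) = 3.73×8.314×1250×ln(5.11) = 63300 J.
Q = ΔU + W = 63300 J.
Net over both steps: W = 63300 J, Q = 96200 J, ΔU = 33000 J.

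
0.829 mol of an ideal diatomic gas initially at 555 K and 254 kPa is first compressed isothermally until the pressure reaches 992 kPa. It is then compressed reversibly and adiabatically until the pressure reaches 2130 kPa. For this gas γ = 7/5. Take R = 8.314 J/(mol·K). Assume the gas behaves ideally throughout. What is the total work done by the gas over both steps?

V₁ = nRT₁/P₁ = 0.829×8.314×555/254 = 15.1 L.
Step 1 — Isothermal: T stays 555 K; PV = const ⇒ V₂ = 3.86 L, P₂ = 992 kPa.
ΔU = 0 (ideal gas, T constant).
W = nRT ln(V₂/V₁) = 0.829×8.314×555×ln(0.256) = -5210 J.
Q = ΔU + W = -5210 J.
State after step 1: P = 992 kPa, V = 3.86 L, T = 555 K.
Step 2 — Adiabatic: T₂/T₁ = (P₂/P₁)^((γ−1)/γ) ⇒ T₂ = 555×(2.15)^0.286 = 690 K; V₂ = 2.23 L.
ΔU = nCvΔT = 0.829×20.8×(690−555) = 2330 J.
Q = 0 for an adiabatic process, so W = −ΔU = -2330 J.
Net over both steps: W = -7540 J, Q = -5210 J, ΔU = 2330 J.

-7540 J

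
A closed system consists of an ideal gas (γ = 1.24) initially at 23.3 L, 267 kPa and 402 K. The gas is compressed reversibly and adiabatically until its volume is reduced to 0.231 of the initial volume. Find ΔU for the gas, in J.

n = P₁V₁/(RT₁) = 267×23.3/(8.314×402) = 1.86 mol.
Adiabatic: TV^(γ−1) = const ⇒ T₂ = 402×(4.33)^0.240 = 571 K; PV^γ = const ⇒ P₂ = 1640 kPa.
For an ideal gas ΔU = nCvΔT with Cv = R/(γ−1) = 34.6 J/(mol·K).
ΔU = 1.86×34.6×(571−402) = 10900 J.

10900 J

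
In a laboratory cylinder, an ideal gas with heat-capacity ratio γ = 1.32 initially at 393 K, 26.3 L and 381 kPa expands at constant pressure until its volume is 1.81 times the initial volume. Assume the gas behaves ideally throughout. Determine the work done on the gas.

n = P₁V₁/(RT₁) = 381×26.3/(8.314×393) = 3.07 mol.
Isobaric: P stays 381 kPa; V/T = const ⇒ T₂ = 711 K, V₂ = 47.6 L.
W = PΔV = 381×(47.6−26.3) kPa·L = 8120 J.
Work done on the gas = −W_by = -8120 J.

-8120 J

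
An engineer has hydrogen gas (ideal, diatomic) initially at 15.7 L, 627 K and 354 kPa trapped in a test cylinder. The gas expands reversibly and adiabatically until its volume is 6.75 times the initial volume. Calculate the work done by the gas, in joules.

7420 J

n = P₁V₁/(RT₁) = 354×15.7/(8.314×627) = 1.07 mol.
Adiabatic: TV^(γ−1) = const ⇒ T₂ = 627×(0.148)^0.400 = 292 K; PV^γ = const ⇒ P₂ = 24.4 kPa.
ΔU = nCvΔT = 1.07×20.8×(292−627) = -7420 J.
Q = 0 for an adiabatic process, so W = −ΔU = 7420 J.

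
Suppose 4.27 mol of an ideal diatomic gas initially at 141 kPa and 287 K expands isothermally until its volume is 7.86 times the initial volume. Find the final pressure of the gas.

V₁ = nRT₁/P₁ = 4.27×8.314×287/141 = 72.3 L.
Isothermal: T stays 287 K; PV = const ⇒ V₂ = 568 L, P₂ = 17.9 kPa.

17.9 kPa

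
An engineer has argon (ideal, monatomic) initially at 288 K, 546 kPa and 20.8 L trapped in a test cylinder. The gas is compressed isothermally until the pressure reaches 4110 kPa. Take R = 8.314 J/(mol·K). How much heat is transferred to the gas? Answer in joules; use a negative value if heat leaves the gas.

-22900 J

n = P₁V₁/(RT₁) = 546×20.8/(8.314×288) = 4.74 mol.
Isothermal: T stays 288 K; PV = const ⇒ V₂ = 2.76 L, P₂ = 4110 kPa.
ΔU = 0 (ideal gas, T constant).
W = nRT ln(V₂/V₁) = 4.74×8.314×288×ln(0.133) = -22900 J.
Q = ΔU + W = -22900 J.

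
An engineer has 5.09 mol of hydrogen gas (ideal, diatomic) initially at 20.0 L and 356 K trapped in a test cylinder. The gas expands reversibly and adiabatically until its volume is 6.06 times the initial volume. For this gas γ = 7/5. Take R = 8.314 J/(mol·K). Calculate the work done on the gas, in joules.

P₁ = nRT₁/V₁ = 5.09×8.314×356/20.0 = 753 kPa.
Adiabatic: TV^(γ−1) = const ⇒ T₂ = 356×(0.165)^0.400 = 173 K; PV^γ = const ⇒ P₂ = 60.5 kPa.
ΔU = nCvΔT = 5.09×20.8×(173−356) = -19300 J.
Q = 0 for an adiabatic process, so W = −ΔU = 19300 J.
Work done on the gas = −W_by = -19300 J.

-19300 J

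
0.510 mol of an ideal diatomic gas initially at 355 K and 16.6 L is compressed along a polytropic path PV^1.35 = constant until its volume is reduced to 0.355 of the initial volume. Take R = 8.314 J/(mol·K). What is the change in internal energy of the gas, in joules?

P₁ = nRT₁/V₁ = 0.510×8.314×355/16.6 = 90.7 kPa.
Polytropic n=1.35: T₂ = T₁(V₁/V₂)^(n−1) = 355×(2.82)^0.35 = 510 K; P₂ = P₁(V₁/V₂)^n = 367 kPa.
For an ideal gas ΔU = nCvΔT with Cv = (5/2)R = 20.8 J/(mol·K).
ΔU = 0.510×20.8×(510−355) = 1640 J.

1640 J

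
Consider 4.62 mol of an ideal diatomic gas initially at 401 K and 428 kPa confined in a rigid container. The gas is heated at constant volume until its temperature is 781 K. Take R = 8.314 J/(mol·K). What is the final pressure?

V₁ = nRT₁/P₁ = 4.62×8.314×401/428 = 36.0 L.
Isochoric: V stays 36.0 L; P/T = const ⇒ T₂ = 781 K, P₂ = 834 kPa.

834 kPa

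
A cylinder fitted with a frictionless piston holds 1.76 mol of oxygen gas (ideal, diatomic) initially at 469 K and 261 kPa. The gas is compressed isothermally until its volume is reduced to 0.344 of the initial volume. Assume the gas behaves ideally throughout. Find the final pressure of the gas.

759 kPa

V₁ = nRT₁/P₁ = 1.76×8.314×469/261 = 26.3 L.
Isothermal: T stays 469 K; PV = const ⇒ V₂ = 9.05 L, P₂ = 759 kPa.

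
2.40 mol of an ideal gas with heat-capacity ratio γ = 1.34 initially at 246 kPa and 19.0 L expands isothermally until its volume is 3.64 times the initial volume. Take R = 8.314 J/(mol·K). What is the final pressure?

T₁ = P₁V₁/(nR) = 246×19.0/(2.40×8.314) = 234 K.
Isothermal: T stays 234 K; PV = const ⇒ V₂ = 69.2 L, P₂ = 67.6 kPa.

67.6 kPa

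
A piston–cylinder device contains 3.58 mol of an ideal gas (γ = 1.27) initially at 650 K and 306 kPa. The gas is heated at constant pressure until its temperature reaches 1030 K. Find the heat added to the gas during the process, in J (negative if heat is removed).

V₁ = nRT₁/P₁ = 3.58×8.314×650/306 = 63.2 L.
Isobaric: P stays 306 kPa; V/T = const ⇒ T₂ = 1030 K, V₂ = 100 L.
W = PΔV = 306×(100−63.2) kPa·L = 11300 J.
ΔU = nCvΔT = 3.58×30.8×(1030−650) = 41900 J.
Q = ΔU + W = nCpΔT = 53200 J.

53200 J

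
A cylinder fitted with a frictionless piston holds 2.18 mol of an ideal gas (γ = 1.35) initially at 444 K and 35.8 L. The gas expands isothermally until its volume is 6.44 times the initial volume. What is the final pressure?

P₁ = nRT₁/V₁ = 2.18×8.314×444/35.8 = 225 kPa.
Isothermal: T stays 444 K; PV = const ⇒ V₂ = 231 L, P₂ = 34.9 kPa.

34.9 kPa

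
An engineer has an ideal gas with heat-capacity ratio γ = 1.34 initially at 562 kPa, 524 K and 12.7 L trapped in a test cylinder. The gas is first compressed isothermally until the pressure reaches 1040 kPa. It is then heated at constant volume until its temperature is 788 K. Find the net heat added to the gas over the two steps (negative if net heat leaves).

6180 J

n = P₁V₁/(RT₁) = 562×12.7/(8.314×524) = 1.64 mol.
Step 1 — Isothermal: T stays 524 K; PV = const ⇒ V₂ = 6.86 L, P₂ = 1040 kPa.
ΔU = 0 (ideal gas, T constant).
W = nRT ln(V₂/V₁) = 1.64×8.314×524×ln(0.540) = -4390 J.
Q = ΔU + W = -4390 J.
State after step 1: P = 1040 kPa, V = 6.86 L, T = 524 K.
Step 2 — Isochoric: V stays 6.86 L; P/T = const ⇒ T₂ = 788 K, P₂ = 1560 kPa.
W = 0 (no volume change).
ΔU = nCvΔT = 1.64×24.5×(788−524) = 10600 J.
Q = ΔU = 10600 J.
Net over both steps: W = -4390 J, Q = 6180 J, ΔU = 10600 J.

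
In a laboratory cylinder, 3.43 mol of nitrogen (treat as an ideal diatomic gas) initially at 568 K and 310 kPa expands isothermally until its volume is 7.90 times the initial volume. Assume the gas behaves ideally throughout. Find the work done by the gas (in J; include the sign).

V₁ = nRT₁/P₁ = 3.43×8.314×568/310 = 52.3 L.
Isothermal: T stays 568 K; PV = const ⇒ V₂ = 413 L, P₂ = 39.2 kPa.
W = nRT ln(V₂/V₁) = 3.43×8.314×568×ln(7.90) = 33500 J.

33500 J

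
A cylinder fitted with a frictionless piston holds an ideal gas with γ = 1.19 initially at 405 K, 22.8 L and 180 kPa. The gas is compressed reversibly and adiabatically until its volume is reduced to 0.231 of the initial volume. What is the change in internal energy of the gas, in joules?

6930 J

n = P₁V₁/(RT₁) = 180×22.8/(8.314×405) = 1.22 mol.
Adiabatic: TV^(γ−1) = const ⇒ T₂ = 405×(4.33)^0.190 = 535 K; PV^γ = const ⇒ P₂ = 1030 kPa.
For an ideal gas ΔU = nCvΔT with Cv = R/(γ−1) = 43.8 J/(mol·K).
ΔU = 1.22×43.8×(535−405) = 6930 J.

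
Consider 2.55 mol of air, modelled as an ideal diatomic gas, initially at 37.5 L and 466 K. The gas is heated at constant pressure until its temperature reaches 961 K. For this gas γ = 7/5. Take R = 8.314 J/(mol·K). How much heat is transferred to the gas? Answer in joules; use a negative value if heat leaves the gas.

P₁ = nRT₁/V₁ = 2.55×8.314×466/37.5 = 263 kPa.
Isobaric: P stays 263 kPa; V/T = const ⇒ T₂ = 961 K, V₂ = 77.3 L.
W = PΔV = 263×(77.3−37.5) kPa·L = 10500 J.
ΔU = nCvΔT = 2.55×20.8×(961−466) = 26200 J.
Q = ΔU + W = nCpΔT = 36700 J.

36700 J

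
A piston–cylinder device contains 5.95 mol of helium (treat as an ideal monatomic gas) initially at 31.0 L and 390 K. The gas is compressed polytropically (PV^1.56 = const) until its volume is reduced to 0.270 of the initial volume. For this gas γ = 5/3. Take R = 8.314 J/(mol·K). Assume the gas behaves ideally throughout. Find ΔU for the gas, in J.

31300 J

P₁ = nRT₁/V₁ = 5.95×8.314×390/31.0 = 622 kPa.
Polytropic n=1.56: T₂ = T₁(V₁/V₂)^(n−1) = 390×(3.70)^0.56 = 812 K; P₂ = P₁(V₁/V₂)^n = 4800 kPa.
For an ideal gas ΔU = nCvΔT with Cv = (3/2)R = 12.5 J/(mol·K).
ΔU = 5.95×12.5×(812−390) = 31300 J.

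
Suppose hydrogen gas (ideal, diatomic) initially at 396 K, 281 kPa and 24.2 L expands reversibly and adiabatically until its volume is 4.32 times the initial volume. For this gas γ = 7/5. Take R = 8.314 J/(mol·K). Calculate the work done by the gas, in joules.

7530 J

n = P₁V₁/(RT₁) = 281×24.2/(8.314×396) = 2.07 mol.
Adiabatic: TV^(γ−1) = const ⇒ T₂ = 396×(0.231)^0.400 = 221 K; PV^γ = const ⇒ P₂ = 36.2 kPa.
ΔU = nCvΔT = 2.07×20.8×(221−396) = -7530 J.
Q = 0 for an adiabatic process, so W = −ΔU = 7530 J.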